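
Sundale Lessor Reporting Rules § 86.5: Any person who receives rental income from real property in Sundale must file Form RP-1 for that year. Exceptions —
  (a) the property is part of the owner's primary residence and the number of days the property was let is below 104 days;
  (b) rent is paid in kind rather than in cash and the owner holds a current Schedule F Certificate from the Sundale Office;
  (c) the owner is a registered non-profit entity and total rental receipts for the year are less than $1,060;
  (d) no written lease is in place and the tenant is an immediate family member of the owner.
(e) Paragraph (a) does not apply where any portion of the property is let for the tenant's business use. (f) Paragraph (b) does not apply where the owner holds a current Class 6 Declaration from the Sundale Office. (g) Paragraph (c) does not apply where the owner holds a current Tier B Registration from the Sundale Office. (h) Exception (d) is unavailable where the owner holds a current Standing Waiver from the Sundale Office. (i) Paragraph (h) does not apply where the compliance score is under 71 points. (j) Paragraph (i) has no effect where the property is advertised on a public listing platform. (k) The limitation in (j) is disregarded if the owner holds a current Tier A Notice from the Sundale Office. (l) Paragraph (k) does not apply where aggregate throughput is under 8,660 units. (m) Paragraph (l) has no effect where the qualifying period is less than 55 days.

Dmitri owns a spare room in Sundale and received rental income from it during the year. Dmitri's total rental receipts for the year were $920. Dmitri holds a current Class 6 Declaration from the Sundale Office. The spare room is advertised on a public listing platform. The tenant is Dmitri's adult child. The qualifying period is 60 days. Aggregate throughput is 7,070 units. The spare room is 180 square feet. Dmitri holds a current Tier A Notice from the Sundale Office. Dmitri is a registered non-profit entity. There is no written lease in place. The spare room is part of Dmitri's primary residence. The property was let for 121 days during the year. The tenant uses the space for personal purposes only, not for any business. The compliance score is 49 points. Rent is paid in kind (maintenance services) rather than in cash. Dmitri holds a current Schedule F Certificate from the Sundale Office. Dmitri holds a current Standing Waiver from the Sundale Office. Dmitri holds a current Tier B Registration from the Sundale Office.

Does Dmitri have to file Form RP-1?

Exception (a) does not apply: the number of days the property was let is 121 days, not below 104 days.
Exception (b): rent is paid in kind; a current Schedule F Certificate is held — every condition holds. But: (f) operates against (b): a current Class 6 Declaration is held. Exception (b) does not apply.
Exception (c): Dmitri is a registered non-profit; total rental receipts for the year are $920, less than the $1,060 limit — every condition holds. But applying paragraph (g): (g) operates against (c): a current Tier B Registration is held. Exception (c) does not apply.
All of (d)'s requirements are met (there is no written lease; the tenant is an immediate family member). However, paragraphs (h)–(m) must be considered: (h) operates against (d): a current Standing Waiver is held. (i) would limit (h) — the compliance score is 49 points, under the 71 points limit — but (j) sets (i) aside: (j) operates against (i): the property is publicly advertised. (k) would limit (j) — a current Tier A Notice is held — but (l) sets (k) aside: (l) operates against (k): aggregate throughput is 7,070 units, under the 8,660 units limit. (m), which would lift (l), is inapplicable — the qualifying period is 60 days, not less than 55 days. (d) is therefore removed.
Every exception is unavailable, so the rule governs.

Yes — Dmitri must file Form RP-1.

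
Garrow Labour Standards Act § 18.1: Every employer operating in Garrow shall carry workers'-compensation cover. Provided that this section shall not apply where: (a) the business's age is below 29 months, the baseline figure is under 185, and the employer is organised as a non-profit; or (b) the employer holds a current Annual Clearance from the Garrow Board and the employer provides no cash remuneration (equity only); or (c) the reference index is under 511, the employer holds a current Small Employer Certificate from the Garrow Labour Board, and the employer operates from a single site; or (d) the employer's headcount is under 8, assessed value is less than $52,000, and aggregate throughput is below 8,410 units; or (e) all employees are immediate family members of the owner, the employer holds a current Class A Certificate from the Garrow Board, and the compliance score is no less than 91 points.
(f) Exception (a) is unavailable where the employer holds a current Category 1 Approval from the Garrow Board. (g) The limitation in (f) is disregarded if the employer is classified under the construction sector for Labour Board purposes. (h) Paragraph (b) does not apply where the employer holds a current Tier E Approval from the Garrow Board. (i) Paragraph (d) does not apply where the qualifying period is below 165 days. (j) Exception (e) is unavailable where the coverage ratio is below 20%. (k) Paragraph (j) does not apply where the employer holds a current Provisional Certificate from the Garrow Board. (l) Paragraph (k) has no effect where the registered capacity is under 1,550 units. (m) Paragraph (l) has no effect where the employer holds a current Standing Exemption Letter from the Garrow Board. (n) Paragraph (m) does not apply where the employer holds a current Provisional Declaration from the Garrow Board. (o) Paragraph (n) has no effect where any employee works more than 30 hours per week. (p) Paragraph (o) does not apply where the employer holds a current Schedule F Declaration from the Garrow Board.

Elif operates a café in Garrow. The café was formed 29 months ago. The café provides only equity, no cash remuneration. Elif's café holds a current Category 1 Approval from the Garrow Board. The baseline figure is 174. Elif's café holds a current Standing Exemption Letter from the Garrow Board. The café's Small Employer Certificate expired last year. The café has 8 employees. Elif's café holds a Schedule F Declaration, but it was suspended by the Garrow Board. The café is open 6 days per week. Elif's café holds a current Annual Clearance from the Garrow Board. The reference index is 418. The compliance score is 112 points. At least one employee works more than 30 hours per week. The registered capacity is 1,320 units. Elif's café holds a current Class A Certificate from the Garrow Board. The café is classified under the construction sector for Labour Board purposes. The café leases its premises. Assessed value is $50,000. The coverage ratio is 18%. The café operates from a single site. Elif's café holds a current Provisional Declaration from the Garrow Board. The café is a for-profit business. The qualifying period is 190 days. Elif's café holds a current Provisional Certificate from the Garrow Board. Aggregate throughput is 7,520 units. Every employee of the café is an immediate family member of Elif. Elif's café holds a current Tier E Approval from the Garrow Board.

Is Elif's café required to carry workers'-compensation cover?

Exception (a) requires that the business's age is below 29 months; but the business's age is 29 months, not below 29 months, so (a) is unavailable.
Exception (b): a current Annual Clearance is held; remuneration is equity-only — every condition holds. However, paragraph (h) must be considered: (h) operates against (b): a current Tier E Approval is held. So (b) is unavailable.
Exception (c) requires that the employer holds a current Small Employer Certificate from the Garrow Labour Board; but the Small Employer Certificate has expired, so (c) is unavailable.
Exception (d) fails — the employer's headcount is 8, not under 8.
Exception (e): every employee is an immediate family member; a current Class A Certificate is held; the compliance score is 112 points, meeting the 91 points threshold — every condition holds. Under paragraphs (j)–(p): (j) is triggered (the coverage ratio is 18%, below the 20% limit), but is set aside by (k): (k) is triggered — a current Provisional Certificate is held. (l) would limit (k) — the registered capacity is 1,320 units, under the 1,550 units limit — but (m) sets (l) aside: (m) is engaged — a current Standing Exemption Letter is held. (n) operates (a current Provisional Declaration is held), but is overridden by (o): (o) operates against (n): at least one employee exceeds 30 hours/week. (p) is not engaged (no current Schedule F Declaration is held), so (o) stands. Exception (e) stands.

No — exception (e) applies; Elif's café is not required to carry workers'-compensation cover.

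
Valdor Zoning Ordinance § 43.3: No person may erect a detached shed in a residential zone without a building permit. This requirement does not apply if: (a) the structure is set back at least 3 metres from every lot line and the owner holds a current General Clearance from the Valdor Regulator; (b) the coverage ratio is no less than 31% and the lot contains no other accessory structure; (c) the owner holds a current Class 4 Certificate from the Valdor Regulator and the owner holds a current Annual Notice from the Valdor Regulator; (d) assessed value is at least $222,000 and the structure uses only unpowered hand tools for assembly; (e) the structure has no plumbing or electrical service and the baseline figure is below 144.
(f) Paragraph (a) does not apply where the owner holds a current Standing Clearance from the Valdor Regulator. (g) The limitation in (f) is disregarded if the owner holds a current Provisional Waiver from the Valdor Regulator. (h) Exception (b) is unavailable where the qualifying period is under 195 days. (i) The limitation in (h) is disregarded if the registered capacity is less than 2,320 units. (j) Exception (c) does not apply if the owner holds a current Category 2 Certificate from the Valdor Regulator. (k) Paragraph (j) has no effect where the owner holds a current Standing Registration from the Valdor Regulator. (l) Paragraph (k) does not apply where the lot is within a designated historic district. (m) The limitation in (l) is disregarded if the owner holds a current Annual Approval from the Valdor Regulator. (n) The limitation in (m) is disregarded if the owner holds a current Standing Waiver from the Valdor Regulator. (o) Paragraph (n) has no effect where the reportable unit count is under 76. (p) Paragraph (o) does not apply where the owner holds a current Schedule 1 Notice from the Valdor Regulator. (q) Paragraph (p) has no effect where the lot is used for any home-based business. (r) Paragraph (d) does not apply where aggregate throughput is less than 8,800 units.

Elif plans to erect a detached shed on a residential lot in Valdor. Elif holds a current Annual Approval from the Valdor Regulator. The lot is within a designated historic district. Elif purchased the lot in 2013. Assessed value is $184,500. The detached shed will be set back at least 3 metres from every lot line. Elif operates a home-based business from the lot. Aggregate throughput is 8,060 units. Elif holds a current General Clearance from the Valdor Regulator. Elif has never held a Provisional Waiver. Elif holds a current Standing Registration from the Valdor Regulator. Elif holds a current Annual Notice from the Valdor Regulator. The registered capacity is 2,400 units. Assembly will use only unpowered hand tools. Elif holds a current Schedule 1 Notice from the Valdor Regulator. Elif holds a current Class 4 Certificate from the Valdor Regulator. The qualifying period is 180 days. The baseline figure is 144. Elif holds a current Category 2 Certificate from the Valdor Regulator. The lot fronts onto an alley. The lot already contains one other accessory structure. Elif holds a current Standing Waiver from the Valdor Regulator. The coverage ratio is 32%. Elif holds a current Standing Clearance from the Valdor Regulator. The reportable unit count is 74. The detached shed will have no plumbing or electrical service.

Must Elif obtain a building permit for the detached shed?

No — exception (c) applies; Elif does not need a building permit.

Exception (a): the setback is at least 3 m on every side; a current General Clearance is held — every condition holds. Turning to paragraphs (f)–(g): (f) operates — a current Standing Clearance is held. (g), which would lift (f), does not operate here — no current Provisional Waiver is held. Exception (a) does not apply.
Exception (b) fails — the lot already has another accessory structure.
Exception (c): a current Class 4 Certificate is held; a current Annual Notice is held — every condition holds. Considering the limiting provisions: (j) is triggered (a current Category 2 Certificate is held), but is overridden by (k): (k) operates against (j): a current Standing Registration is held. (l) applies (the lot is in a historic district), but is itself disapplied by (m): (m) is triggered — a current Annual Approval is held. (n) would limit (m) — a current Standing Waiver is held — but (o) sets (n) aside: (o) is engaged — the reportable unit count is 74, under the 76 limit. (p) would limit (o) — a current Schedule 1 Notice is held — but (q) sets (p) aside: (q) operates — a home-based business operates on the lot. So (c) applies.
Exception (d) does not apply: assessed value is $184,500, short of $222,000.
Exception (e) fails — the baseline figure is 144, not below 144.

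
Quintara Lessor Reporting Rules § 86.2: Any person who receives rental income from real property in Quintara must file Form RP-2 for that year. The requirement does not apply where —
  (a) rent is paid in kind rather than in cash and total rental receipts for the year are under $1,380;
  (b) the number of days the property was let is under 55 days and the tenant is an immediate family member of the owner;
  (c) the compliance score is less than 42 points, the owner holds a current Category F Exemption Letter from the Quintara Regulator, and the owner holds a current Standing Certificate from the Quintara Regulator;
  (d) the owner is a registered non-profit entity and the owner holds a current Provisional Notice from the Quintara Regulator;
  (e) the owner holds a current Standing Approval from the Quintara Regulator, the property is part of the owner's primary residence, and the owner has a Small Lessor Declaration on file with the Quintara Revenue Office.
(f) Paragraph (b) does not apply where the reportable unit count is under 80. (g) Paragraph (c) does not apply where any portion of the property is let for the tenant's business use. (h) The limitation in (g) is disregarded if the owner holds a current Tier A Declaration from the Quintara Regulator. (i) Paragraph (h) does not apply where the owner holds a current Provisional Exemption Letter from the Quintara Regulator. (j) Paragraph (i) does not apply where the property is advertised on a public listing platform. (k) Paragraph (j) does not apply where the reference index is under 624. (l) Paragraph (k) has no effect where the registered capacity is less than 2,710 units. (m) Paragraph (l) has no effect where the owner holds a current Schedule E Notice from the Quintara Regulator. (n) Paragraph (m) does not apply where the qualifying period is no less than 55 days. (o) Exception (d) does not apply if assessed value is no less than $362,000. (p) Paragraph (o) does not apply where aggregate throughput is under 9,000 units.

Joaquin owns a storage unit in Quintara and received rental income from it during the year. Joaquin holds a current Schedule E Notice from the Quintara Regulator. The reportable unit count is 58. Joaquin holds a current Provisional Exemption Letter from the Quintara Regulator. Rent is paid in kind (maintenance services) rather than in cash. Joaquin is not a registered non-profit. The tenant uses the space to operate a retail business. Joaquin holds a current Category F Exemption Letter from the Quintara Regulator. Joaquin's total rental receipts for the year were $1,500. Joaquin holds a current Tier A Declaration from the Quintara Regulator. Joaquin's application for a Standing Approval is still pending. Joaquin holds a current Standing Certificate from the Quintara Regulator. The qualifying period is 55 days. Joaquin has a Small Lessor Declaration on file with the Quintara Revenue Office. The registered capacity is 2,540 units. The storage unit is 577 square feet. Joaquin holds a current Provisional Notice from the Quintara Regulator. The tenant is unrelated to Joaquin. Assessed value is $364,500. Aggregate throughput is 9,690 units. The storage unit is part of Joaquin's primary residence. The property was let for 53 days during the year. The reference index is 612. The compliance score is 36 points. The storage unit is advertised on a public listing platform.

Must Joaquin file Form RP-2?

No — exception (c) applies; Joaquin is not required to file Form RP-2.

Exception (a) does not apply: total rental receipts for the year are $1,500, not under $1,380.
Exception (b) fails — the tenant is unrelated to the owner.
Exception (c): the compliance score is 36 points, less than the 42 points limit; a current Category F Exemption Letter is held; a current Standing Certificate is held — every condition holds. Applying paragraphs (g)–(n): (g) would limit (c) — the space is let for business use — but (h) sets (g) aside: (h) is engaged — a current Tier A Declaration is held. (i) would limit (h) — a current Provisional Exemption Letter is held — but (j) sets (i) aside: (j) operates against (i): the property is publicly advertised. (k) is triggered (the reference index is 612, under the 624 limit), but is set aside by (l): (l) operates against (k): the registered capacity is 2,540 units, less than the 2,710 units limit. (m) is triggered (a current Schedule E Notice is held), but is overridden by (n): (n) is triggered — the qualifying period is 55 days, meeting the 55 days threshold. (c) remains available.
Exception (d) fails — Joaquin is not a registered non-profit.
Exception (e) fails — the Standing Approval is not current.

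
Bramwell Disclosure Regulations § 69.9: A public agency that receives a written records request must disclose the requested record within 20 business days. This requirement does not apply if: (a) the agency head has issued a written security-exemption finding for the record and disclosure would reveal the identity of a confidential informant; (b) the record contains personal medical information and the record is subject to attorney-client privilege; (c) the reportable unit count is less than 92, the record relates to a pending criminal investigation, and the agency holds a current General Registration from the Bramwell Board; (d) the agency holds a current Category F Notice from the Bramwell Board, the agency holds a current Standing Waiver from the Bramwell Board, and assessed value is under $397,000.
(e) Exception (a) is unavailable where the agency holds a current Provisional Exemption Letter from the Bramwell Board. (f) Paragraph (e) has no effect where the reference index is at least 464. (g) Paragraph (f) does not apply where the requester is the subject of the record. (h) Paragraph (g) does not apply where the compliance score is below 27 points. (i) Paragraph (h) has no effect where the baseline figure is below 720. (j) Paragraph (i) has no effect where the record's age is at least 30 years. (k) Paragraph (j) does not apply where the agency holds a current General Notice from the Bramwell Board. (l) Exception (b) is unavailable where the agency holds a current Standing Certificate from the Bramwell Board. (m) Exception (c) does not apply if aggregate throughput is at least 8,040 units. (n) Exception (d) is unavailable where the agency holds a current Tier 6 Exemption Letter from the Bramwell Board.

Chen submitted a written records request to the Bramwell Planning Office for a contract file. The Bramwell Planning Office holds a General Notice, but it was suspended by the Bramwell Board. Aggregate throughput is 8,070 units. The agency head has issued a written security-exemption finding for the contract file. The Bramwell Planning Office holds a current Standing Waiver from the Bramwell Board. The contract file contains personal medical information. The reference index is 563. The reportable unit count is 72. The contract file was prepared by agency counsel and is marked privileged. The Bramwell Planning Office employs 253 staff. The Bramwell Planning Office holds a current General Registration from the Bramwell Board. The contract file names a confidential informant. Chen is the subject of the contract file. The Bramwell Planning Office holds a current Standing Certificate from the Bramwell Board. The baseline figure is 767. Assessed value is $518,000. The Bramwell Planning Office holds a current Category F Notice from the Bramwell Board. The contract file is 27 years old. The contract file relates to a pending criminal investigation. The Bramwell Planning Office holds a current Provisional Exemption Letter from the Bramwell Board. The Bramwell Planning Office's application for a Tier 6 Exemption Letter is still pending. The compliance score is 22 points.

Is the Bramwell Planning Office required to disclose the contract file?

Exception (a): a written security-exemption finding has been issued; the contract file names a confidential informant — every condition holds. Under paragraphs (e)–(k): (e) operates (a current Provisional Exemption Letter is held), but is overridden by (f): (f) is engaged — the reference index is 563, meeting the 464 threshold. (g) would limit (f) — Chen is the subject of the contract file — but (h) sets (g) aside: (h) operates against (g): the compliance score is 22 points, below the 27 points limit. (i), which would lift (h), is not engaged — the baseline figure is 767, not below 720. Exception (a) stands.
Exception (b)'s conditions are all satisfied: the contract file contains personal medical information; the contract file is privileged. But: (l) operates against (b): a current Standing Certificate is held. Exception (b) does not apply.
Exception (c) is satisfied on its face — the reportable unit count is 72, less than the 92 limit; the contract file relates to a pending investigation; a current General Registration is held. But applying paragraph (m): (m) is triggered — aggregate throughput is 8,070 units, meeting the 8,040 units threshold. So (c) is unavailable.
Exception (d) requires that assessed value is under $397,000; but assessed value is $518,000, not under $397,000, so (d) is unavailable.

No — exception (a) applies; the Bramwell Planning Office is not required to disclose the contract file.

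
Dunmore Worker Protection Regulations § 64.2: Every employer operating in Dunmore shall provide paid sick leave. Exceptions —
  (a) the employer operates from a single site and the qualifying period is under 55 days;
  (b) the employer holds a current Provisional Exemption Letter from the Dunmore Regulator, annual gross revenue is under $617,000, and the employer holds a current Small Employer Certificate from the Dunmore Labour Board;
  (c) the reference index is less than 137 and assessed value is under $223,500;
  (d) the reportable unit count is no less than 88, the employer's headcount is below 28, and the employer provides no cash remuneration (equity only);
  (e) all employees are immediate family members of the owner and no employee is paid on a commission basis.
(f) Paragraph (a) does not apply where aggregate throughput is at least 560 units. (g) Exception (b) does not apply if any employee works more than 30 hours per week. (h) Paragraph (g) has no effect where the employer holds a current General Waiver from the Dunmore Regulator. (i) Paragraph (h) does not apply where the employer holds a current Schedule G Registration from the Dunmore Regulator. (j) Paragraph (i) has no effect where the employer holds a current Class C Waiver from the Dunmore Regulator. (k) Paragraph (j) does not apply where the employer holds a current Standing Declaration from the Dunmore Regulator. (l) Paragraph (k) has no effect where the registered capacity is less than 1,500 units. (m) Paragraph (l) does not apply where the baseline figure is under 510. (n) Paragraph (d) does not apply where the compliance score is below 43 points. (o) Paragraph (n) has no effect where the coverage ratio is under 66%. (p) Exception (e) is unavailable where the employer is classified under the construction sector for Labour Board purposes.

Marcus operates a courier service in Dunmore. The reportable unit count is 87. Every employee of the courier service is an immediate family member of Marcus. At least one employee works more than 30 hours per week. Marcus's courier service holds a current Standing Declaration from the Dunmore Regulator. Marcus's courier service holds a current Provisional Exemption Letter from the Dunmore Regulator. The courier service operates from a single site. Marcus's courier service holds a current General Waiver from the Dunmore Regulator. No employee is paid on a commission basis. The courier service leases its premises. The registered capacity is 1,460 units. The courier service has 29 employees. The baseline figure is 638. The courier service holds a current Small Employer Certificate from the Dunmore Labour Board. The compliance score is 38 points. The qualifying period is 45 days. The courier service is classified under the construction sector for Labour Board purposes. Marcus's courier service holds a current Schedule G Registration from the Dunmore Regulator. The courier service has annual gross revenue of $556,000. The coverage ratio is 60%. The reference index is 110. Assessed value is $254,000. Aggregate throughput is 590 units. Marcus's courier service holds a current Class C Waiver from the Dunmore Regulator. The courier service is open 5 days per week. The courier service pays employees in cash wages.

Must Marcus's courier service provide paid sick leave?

No — exception (b) applies; Marcus's courier service is not required to provide paid sick leave.

Exception (a)'s conditions are all satisfied: the employer operates from a single site; the qualifying period is 45 days, under the 55 days limit. Turning to paragraph (f): (f) operates against (a): aggregate throughput is 590 units, meeting the 560 units threshold. Exception (a) does not apply.
Exception (b): a current Provisional Exemption Letter is held; annual gross revenue is $556,000, under the $617,000 limit; a current Small Employer Certificate is held — every condition holds. Under paragraphs (g)–(m): (g) operates (at least one employee exceeds 30 hours/week), but is set aside by (h): (h) operates against (g): a current General Waiver is held. (i) would limit (h) — a current Schedule G Registration is held — but (j) sets (i) aside: (j) operates against (i): a current Class C Waiver is held. (k) would limit (j) — a current Standing Declaration is held — but (l) sets (k) aside: (l) operates — the registered capacity is 1,460 units, less than the 1,500 units limit. (m) is inapplicable (the baseline figure is 638, not under 510), so (l) stands. So (b) applies.
Exception (c) does not apply: assessed value is $254,000, not under $223,500.
Exception (d) fails — the reportable unit count is 87, short of 88.
All of (e)'s requirements are met (every employee is an immediate family member; no employee is paid on commission). Turning to paragraph (p): (p) is engaged — the courier service is classified under the construction sector. Exception (e) does not apply.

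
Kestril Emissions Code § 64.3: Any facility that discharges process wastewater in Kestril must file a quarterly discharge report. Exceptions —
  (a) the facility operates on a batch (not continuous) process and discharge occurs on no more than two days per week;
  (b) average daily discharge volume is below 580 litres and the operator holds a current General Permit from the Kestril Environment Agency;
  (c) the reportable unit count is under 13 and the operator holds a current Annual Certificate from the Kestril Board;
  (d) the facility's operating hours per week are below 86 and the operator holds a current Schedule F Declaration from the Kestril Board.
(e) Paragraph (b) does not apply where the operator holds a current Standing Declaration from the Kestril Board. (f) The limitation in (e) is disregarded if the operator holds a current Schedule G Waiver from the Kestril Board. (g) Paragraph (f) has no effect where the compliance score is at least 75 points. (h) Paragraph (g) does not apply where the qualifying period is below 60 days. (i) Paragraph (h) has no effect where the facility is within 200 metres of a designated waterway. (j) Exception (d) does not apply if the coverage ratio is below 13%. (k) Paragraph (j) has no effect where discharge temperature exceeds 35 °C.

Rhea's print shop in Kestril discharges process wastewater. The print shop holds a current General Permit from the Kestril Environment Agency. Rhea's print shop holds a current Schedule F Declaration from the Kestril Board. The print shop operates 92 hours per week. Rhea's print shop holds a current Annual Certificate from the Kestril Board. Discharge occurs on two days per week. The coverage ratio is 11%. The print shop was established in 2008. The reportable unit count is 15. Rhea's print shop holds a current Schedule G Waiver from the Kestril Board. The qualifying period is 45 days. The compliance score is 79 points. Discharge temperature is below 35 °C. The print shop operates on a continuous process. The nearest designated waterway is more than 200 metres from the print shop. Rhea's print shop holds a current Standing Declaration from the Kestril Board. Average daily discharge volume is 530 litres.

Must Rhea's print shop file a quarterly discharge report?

Exception (a) fails — the facility operates on a continuous process.
All of (b)'s requirements are met (average daily discharge volume is 530 litres, below the 580 litres limit; a current General Permit is held). Considering the limiting provisions: (e) would limit (b) — a current Standing Declaration is held — but (f) sets (e) aside: (f) applies — a current Schedule G Waiver is held. (g) would limit (f) — the compliance score is 79 points, meeting the 75 points threshold — but (h) sets (g) aside: (h) is triggered — the qualifying period is 45 days, below the 60 days limit. (i) is inapplicable (the print shop is more than 200 m from any designated waterway), so (h) stands. Exception (b) stands.
Exception (c) requires that the reportable unit count is under 13; but the reportable unit count is 15, not under 13, so (c) is unavailable.
Exception (d) requires that the facility's operating hours per week are below 86; but the facility's operating hours per week are 92, not below 86, so (d) is unavailable.

No — exception (b) applies; Rhea's print shop is not required to file a quarterly discharge report.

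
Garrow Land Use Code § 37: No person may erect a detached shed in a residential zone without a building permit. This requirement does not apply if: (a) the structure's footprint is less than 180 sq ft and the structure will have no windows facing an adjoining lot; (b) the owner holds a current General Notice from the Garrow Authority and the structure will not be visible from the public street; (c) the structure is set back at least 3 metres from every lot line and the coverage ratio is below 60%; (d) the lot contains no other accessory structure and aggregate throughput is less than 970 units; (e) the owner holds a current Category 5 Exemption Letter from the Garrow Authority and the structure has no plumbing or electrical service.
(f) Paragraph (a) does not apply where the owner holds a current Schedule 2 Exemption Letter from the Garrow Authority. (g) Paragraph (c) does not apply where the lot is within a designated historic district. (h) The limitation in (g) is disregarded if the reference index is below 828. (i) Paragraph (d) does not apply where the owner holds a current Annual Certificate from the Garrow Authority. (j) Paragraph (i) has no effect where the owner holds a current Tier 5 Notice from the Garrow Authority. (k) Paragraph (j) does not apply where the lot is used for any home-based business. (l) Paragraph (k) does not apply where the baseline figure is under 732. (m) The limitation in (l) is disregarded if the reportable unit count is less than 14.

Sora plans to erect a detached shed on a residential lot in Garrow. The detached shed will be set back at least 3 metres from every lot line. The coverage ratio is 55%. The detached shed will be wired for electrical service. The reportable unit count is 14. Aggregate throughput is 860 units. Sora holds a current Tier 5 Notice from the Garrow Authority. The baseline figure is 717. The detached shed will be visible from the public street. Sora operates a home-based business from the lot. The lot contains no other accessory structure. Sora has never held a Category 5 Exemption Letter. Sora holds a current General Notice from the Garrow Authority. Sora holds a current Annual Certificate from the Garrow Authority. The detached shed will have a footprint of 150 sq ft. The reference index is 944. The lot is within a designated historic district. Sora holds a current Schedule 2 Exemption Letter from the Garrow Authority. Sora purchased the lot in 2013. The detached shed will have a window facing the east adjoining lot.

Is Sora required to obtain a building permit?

Exception (a) does not apply: a window faces an adjoining lot.
Exception (b) fails — the structure will be visible from the street.
Exception (c) is satisfied on its face — the setback is at least 3 m on every side; the coverage ratio is 55%, below the 60% limit. Turning to paragraphs (g)–(h): (g) operates against (c): the lot is in a historic district. (h), which would lift (g), is not triggered — the reference index is 944, not below 828. (c) is therefore removed.
Exception (d)'s conditions are all satisfied: the lot has no other accessory structure; aggregate throughput is 860 units, less than the 970 units limit. As to paragraphs (i)–(m): (i) operates (a current Annual Certificate is held), but is itself disapplied by (j): (j) operates against (i): a current Tier 5 Notice is held. (k) is engaged (a home-based business operates on the lot), but is displaced by (l): (l) is engaged — the baseline figure is 717, under the 732 limit. (m), which would lift (l), is not triggered — the reportable unit count is 14, not less than 14. Exception (d) stands.
Exception (e) does not apply: the Category 5 Exemption Letter is not current.

No — exception (d) applies; Sora does not need a building permit.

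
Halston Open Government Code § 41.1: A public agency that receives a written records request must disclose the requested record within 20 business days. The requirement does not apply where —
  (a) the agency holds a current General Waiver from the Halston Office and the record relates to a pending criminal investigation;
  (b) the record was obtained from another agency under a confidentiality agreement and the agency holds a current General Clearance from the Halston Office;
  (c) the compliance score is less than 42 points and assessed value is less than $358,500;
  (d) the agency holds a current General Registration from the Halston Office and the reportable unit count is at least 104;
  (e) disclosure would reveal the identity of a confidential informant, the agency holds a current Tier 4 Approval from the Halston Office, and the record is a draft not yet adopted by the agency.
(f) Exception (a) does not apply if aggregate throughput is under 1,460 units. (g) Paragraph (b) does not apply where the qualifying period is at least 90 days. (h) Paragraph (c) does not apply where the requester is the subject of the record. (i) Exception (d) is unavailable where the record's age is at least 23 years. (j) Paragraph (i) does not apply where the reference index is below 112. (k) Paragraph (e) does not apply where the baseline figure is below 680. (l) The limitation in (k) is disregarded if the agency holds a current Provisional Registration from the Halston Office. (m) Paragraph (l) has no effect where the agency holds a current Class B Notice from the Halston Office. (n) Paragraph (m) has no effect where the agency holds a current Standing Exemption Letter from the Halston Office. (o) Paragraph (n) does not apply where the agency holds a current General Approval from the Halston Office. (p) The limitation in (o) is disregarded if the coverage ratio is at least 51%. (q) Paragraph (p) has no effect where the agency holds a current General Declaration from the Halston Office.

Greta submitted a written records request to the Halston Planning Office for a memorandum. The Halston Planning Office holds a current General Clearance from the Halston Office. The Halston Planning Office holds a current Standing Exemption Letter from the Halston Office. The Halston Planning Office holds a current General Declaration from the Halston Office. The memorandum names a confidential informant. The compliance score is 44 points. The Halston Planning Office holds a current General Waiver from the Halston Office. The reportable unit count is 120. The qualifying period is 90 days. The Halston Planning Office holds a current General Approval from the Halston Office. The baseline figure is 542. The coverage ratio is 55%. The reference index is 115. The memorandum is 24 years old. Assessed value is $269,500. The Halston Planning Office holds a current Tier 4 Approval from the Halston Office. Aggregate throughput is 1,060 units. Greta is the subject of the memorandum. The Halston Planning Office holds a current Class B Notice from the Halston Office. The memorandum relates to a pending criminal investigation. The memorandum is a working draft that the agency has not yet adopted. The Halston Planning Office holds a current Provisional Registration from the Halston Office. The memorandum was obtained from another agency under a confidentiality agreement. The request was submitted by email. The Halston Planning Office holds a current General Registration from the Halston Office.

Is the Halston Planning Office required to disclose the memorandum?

Yes — the Halston Planning Office must disclose the memorandum.

Exception (a): a current General Waiver is held; the memorandum relates to a pending investigation — every condition holds. Turning to paragraph (f): (f) operates against (a): aggregate throughput is 1,060 units, under the 1,460 units limit. So (a) is unavailable.
Exception (b) is satisfied on its face — the memorandum was obtained under a confidentiality agreement; a current General Clearance is held. Turning to paragraph (g): (g) operates against (b): the qualifying period is 90 days, meeting the 90 days threshold. So (b) is unavailable.
Exception (c) does not apply: the compliance score is 44 points, not less than 42 points.
Exception (d) is satisfied on its face — a current General Registration is held; the reportable unit count is 120, meeting the 104 threshold. Turning to paragraphs (i)–(j): (i) operates — the record's age is 24 years, meeting the 23 years threshold. (j) does not operate here (the reference index is 115, not below 112), so (i) stands. Exception (d) does not apply.
All of (e)'s requirements are met (the memorandum names a confidential informant; a current Tier 4 Approval is held; the memorandum is an unadopted draft). But applying paragraphs (k)–(q): (k) operates against (e): the baseline figure is 542, below the 680 limit. (l) would limit (k) — a current Provisional Registration is held — but (m) sets (l) aside: (m) applies — a current Class B Notice is held. (n) operates (a current Standing Exemption Letter is held), but is set aside by (o): (o) operates against (n): a current General Approval is held. (p) is triggered (the coverage ratio is 55%, meeting the 51% threshold), but is displaced by (q): (q) operates against (p): a current General Declaration is held. (e) is therefore removed.
No exception applies. The general rule governs.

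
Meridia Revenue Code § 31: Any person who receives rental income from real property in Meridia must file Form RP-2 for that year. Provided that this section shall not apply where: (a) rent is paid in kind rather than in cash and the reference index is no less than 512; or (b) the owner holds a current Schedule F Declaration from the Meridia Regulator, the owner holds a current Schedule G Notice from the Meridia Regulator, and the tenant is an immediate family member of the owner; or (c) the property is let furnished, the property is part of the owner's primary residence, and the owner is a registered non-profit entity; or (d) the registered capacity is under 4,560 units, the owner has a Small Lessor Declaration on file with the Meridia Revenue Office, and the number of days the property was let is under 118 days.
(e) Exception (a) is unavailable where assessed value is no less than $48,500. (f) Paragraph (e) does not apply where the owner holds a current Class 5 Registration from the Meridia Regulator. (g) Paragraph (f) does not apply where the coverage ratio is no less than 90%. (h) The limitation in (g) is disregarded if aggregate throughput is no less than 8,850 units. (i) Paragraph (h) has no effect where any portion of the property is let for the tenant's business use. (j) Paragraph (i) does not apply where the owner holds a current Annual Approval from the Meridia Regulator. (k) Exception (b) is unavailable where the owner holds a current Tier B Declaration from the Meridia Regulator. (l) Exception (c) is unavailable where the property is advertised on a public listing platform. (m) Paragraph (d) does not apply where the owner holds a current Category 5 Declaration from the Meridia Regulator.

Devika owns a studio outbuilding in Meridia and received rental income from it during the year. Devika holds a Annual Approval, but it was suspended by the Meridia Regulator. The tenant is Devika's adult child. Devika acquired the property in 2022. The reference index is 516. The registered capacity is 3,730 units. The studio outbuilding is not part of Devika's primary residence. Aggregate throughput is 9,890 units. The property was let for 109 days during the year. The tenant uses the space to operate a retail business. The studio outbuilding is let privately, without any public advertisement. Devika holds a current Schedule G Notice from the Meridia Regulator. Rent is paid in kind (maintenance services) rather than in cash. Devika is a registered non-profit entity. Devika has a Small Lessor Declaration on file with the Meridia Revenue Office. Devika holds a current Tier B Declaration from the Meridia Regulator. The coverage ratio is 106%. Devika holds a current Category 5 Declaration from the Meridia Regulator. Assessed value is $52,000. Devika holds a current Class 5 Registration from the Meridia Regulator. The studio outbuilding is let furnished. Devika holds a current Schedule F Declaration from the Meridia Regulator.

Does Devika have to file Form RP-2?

Yes — Devika must file Form RP-2.

Exception (a): rent is paid in kind; the reference index is 516, meeting the 512 threshold — every condition holds. But: (e) operates — assessed value is $52,000, meeting the $48,500 threshold. (f) would limit (e) — a current Class 5 Registration is held — but (g) sets (f) aside: (g) operates — the coverage ratio is 106%, meeting the 90% threshold. (h) operates (aggregate throughput is 9,890 units, meeting the 8,850 units threshold), but yields to (i): (i) operates — the space is let for business use. (j), which would lift (i), is not triggered — the Annual Approval is not current. So (a) is unavailable.
Exception (b)'s conditions are all satisfied: a current Schedule F Declaration is held; a current Schedule G Notice is held; the tenant is an immediate family member. But applying paragraph (k): (k) is engaged — a current Tier B Declaration is held. Exception (b) does not apply.
Exception (c) does not apply: the studio outbuilding is not part of the primary residence.
Exception (d) is satisfied on its face — the registered capacity is 3,730 units, under the 4,560 units limit; a Small Lessor Declaration is on file; the number of days the property was let is 109 days, under the 118 days limit. Turning to paragraph (m): (m) is engaged — a current Category 5 Declaration is held. So (d) is unavailable.
No exception is made out. Devika falls within the general rule.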